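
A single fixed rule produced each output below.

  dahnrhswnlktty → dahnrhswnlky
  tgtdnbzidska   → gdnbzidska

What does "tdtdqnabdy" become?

Each output is the input with this applied: remove every "t".
"tdtdqnabdy" → "ddqnabdy".

ddqnabdy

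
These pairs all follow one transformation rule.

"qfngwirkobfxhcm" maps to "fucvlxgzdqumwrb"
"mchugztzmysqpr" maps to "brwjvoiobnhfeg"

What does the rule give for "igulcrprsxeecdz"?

xvjargeghmttrso

The rule is to shift every letter 11 places backward in the alphabet (wrapping around).
For "igulcrprsxeecdz" the result is "xvjargeghmttrso".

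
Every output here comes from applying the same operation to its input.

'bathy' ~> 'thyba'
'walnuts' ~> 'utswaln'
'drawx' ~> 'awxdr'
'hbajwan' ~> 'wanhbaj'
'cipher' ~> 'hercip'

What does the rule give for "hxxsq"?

xsqhx

The rule is to move the last 3 characters to the front (rotate right by 3).
So "hxxsq" becomes "xsqhx".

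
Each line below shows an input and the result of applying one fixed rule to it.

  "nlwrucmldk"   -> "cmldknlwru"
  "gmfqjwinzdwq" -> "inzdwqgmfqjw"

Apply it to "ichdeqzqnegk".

The pattern: swap the front and back halves of the string.
"ichdeqzqnegk" → "zqnegkichdeq".

zqnegkichdeq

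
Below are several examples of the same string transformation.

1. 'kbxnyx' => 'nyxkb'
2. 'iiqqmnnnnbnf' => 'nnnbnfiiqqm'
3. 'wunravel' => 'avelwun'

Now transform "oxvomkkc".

Looking at the pairs, the operation is to swap the front and back halves of the string, then delete the last character.
Working it through for "oxvomkkc": intermediate "mkkcoxvo", final "mkkcoxv".
(Check on "kbxnyx": → "nyxkbx" → "nyxkb" ✓)

mkkcoxv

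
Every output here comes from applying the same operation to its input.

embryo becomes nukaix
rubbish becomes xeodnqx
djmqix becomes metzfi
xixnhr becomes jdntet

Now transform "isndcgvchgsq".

zycrydcomeoj

Looking at the pairs, the operation is to shift every letter 4 places backward in the alphabet (wrapping around), then move the first 3 characters to the end (rotate left by 3).
Working it through for "isndcgvchgsq": intermediate "eojzycrydcom", final "zycrydcomeoj".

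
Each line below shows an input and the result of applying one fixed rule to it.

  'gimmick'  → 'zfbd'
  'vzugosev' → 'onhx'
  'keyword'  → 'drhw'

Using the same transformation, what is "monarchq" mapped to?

fgka

In each case the input is transformed by: shift every letter 7 places backward in the alphabet (wrapping around), then keep every other character starting from the first (positions 1st, 3rd, 5th, ...).
"monarchq" → "fhgtkvaj" → "fgka".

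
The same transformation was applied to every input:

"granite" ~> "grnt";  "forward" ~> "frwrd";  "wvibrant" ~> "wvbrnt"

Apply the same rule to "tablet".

The transformation: remove every vowel.
For "tablet" the result is "tblt".

tblt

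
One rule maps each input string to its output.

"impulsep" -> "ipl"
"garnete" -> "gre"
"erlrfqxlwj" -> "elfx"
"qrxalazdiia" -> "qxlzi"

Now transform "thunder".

Rule — keep every other character starting from the first (positions 1st, 3rd, 5th, ...), then delete the last character.
"thunder" → "tud".

tud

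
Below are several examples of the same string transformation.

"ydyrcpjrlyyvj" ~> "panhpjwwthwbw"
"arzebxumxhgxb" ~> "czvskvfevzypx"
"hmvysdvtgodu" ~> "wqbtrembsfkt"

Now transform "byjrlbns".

pjzlqzwh

The rule is to move the first 3 characters to the end (rotate left by 3), then shift every letter 2 places backward in the alphabet (wrapping around).
For "byjrlbns", step one produces "rlbnsbyj"; step two turns that into "pjzlqzwh".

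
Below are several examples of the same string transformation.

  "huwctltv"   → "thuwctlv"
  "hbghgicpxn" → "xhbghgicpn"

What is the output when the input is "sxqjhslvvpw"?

psxqjhslvvw

Rule — move the last character to the front, then swap the first and last characters.
"sxqjhslvvpw" → "wsxqjhslvvp" → "psxqjhslvvw".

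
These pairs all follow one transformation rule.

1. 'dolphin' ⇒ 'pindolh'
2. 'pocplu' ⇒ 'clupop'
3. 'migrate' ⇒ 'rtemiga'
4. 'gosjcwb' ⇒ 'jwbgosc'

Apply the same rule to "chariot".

rotchai

Looking at the pairs, the operation is to move the last 3 characters to the front (rotate right by 3), then swap the first and last characters.
Applying both steps to "chariot": "iotchar", then "rotchai".
(Check on "migrate": → "atemigr" → "rtemiga" ✓)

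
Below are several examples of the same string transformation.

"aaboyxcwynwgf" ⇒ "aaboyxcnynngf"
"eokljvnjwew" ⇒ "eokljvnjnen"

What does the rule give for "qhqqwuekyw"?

qhqqnuekyn

The rule is to replace every "w" with "n".
"qhqqwuekyw" → "qhqqnuekyn".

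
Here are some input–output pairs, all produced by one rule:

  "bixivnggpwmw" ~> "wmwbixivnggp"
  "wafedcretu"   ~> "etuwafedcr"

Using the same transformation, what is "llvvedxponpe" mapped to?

npellvvedxpo

In each case the input is transformed by: move the last 3 characters to the front (rotate right by 3).
For "llvvedxponpe" the result is "npellvvedxpo".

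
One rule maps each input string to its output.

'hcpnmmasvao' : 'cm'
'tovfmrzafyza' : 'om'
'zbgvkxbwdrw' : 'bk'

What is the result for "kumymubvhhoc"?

What's happening: keep one character in every 3, starting at position 2 (positions 2nd, 5th, 8th, ...), then delete the last 2 characters.
Applying that to "kumymubvhhoc" gives "um".

um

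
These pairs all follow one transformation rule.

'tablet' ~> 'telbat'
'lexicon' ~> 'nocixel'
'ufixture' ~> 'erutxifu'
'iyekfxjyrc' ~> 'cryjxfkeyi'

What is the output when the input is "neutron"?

nortuen

Looking at the pairs, the operation is to reverse the string.
On "neutron" that produces "nortuen".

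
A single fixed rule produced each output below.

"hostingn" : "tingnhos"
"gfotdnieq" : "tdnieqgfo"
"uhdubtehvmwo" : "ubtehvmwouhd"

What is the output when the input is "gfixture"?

xturegfi

Looking at the pairs, the operation is to move the first 3 characters to the end (rotate left by 3).
On "gfixture" that produces "xturegfi".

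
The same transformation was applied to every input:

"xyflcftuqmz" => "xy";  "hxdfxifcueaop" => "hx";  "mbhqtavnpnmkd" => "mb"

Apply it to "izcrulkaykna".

iz

In each case the input is transformed by: keep only the first 2 characters.
Applying that to "izcrulkaykna" gives "iz".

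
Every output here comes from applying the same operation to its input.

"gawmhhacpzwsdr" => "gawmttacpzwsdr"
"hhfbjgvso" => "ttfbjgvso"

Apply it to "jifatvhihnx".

The transformation: replace every "h" with "t".
Applying that to "jifatvhihnx" gives "jifatvtitnx".

jifatvtitnx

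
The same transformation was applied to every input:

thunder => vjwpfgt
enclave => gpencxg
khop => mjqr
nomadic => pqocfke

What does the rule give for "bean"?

The pattern: shift every letter 2 places forward in the alphabet (wrapping around).
So "bean" becomes "dgcp".

dgcp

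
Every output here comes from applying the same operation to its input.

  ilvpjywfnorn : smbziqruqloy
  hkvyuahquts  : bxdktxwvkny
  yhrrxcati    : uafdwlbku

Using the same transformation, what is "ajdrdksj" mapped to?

ugnvmdmg

The transformation: shift every letter 3 places forward in the alphabet (wrapping around), then move the first 3 characters to the end (rotate left by 3).
On "ajdrdksj": the first step gives "dmgugnvm", and the second then gives "ugnvmdmg".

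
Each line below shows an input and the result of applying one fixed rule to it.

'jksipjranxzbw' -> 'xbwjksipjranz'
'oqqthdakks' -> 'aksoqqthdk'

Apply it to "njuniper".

Looking at the pairs, the operation is to move the last 3 characters to the front (rotate right by 3), then swap the first and last characters.
Applying that to "njuniper" gives "iernjunp".

iernjunp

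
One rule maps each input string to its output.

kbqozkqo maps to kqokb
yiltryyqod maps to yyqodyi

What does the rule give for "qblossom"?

somqb

In each case the input is transformed by: move the first 2 characters to the end (rotate left by 2), then delete the first 3 characters.
Starting from "qblossom": after the first operation, "lossomqb"; after the second, "somqb".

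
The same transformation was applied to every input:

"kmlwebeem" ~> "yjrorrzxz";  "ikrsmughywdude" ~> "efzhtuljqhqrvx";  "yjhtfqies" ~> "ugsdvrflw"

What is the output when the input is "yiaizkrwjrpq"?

nvmxejwecdlv

What's happening: move the first 2 characters to the end (rotate left by 2), then shift every letter 13 places forward in the alphabet (wrapping around) — i.e. ROT13.
On "yiaizkrwjrpq": the first step gives "aizkrwjrpqyi", and the second then gives "nvmxejwecdlv".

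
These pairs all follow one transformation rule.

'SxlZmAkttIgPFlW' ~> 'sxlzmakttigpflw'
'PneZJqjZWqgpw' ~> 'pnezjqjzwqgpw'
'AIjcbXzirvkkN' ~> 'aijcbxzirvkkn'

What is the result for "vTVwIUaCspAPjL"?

Each output is the input with this applied: convert every letter to lowercase.
Doing the same to "vTVwIUaCspAPjL": "vtvwiuacspapjl".

vtvwiuacspapjl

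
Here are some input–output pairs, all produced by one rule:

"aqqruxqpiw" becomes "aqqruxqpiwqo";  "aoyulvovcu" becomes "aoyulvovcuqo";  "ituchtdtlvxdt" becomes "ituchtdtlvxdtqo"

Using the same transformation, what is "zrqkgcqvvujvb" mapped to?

zrqkgcqvvujvbqo

The rule is to append "qo".
So "zrqkgcqvvujvb" becomes "zrqkgcqvvujvbqo".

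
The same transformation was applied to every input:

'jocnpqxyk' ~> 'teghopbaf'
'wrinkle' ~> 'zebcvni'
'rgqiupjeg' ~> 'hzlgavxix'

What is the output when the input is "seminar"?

The rule is to shift every letter 9 places backward in the alphabet (wrapping around), then move the first 2 characters to the end (rotate left by 2).
"seminar" → "jvdzeri" → "dzerijv".

dzerijv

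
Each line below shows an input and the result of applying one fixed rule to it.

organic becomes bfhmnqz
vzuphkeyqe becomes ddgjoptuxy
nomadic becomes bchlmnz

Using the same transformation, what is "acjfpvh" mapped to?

The transformation: shift every letter 1 place backward in the alphabet (wrapping around), then sort the characters into alphabetical order.
So "acjfpvh" becomes "begiouz".
(Check on "nomadic": → "mnlzchb" → "bchlmnz" ✓)

begiouz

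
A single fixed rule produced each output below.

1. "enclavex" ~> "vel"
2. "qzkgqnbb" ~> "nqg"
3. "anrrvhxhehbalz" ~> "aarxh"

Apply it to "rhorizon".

zrr

Rule — move the last 3 characters to the front (rotate right by 3), then keep one character in every 3, starting at position 1 (positions 1st, 4th, 7th, ...).
Starting from "rhorizon": after the first operation, "zonrhori"; after the second, "zrr".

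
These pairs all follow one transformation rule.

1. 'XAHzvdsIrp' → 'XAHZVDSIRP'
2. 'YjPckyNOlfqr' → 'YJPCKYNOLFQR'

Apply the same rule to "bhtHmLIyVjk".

BHTHMLIYVJK

Each output is the input with this applied: convert every letter to uppercase.
"bhtHmLIyVjk" → "BHTHMLIYVJK".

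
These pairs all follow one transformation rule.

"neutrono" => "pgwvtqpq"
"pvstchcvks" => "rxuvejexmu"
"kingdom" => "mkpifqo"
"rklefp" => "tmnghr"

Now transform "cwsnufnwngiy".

What's happening: shift every letter 2 places forward in the alphabet (wrapping around).
On "cwsnufnwngiy" that produces "eyupwhpypika".

eyupwhpypika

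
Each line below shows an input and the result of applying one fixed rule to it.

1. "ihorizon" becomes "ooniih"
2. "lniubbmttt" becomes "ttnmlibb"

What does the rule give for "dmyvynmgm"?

The transformation: sort the characters into reverse alphabetical order, then delete the first 2 characters.
Applying both steps to "dmyvynmgm": "yyvnmmmgd", then "vnmmmgd".

vnmmmgd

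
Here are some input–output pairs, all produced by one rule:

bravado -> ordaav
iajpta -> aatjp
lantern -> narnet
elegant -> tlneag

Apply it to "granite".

The rule is to take characters alternately from the front and the back (1st, last, 2nd, 2nd-last, ...), then delete the first character.
For "granite", step one produces "gertain"; step two turns that into "ertain".

ertain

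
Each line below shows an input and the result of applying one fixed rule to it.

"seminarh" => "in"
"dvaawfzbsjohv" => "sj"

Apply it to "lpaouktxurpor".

ur

The pattern: move the last 3 characters to the front (rotate right by 3), then keep only the last 2 characters.
Starting from "lpaouktxurpor": after the first operation, "porlpaouktxur"; after the second, "ur".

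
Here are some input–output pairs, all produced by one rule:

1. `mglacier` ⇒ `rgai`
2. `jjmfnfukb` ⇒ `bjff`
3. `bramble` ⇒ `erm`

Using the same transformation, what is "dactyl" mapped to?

Rule — move the last 2 characters to the front (rotate right by 2), then keep every other character starting from the second (positions 2nd, 4th, 6th, ...).
For "dactyl" the result is "lat".

lat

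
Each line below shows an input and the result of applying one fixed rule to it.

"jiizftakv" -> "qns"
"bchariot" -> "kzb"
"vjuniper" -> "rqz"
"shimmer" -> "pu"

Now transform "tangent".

im

What's happening: keep one character in every 3, starting at position 2 (positions 2nd, 5th, 8th, ...), then shift every letter 8 places forward in the alphabet (wrapping around).
On "tangent" that produces "im".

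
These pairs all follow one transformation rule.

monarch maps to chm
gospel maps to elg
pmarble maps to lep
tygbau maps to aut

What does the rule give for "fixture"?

ref

Rule — move the first character to the end, then keep only the last 3 characters.
Starting from "fixture": after the first operation, "ixturef"; after the second, "ref".
(Check on "tygbau": → "ygbaut" → "aut" ✓)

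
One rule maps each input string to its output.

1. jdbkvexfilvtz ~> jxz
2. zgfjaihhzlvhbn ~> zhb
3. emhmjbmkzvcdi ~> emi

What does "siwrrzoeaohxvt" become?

What's happening: keep every other character starting from the first (positions 1st, 3rd, 5th, ...), then keep one character in every 3, starting at position 1 (positions 1st, 4th, 7th, ...).
Working it through for "siwrrzoeaohxvt": intermediate "swroahv", final "sov".

sov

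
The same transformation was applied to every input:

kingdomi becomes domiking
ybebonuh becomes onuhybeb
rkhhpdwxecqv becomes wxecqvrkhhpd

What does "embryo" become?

ryoemb

The pattern: swap the front and back halves of the string.
Applying that to "embryo" gives "ryoemb".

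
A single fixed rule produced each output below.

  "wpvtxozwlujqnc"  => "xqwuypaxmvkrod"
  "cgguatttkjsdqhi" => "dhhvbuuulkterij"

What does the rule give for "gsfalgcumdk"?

Looking at the pairs, the operation is to shift every letter 1 place forward in the alphabet (wrapping around).
"gsfalgcumdk" → "htgbmhdvnel".

htgbmhdvnel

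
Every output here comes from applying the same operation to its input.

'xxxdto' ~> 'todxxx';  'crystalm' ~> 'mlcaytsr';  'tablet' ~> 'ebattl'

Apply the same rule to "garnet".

geatrn

Looking at the pairs, the operation is to sort the characters into reverse alphabetical order, then swap the front and back halves of the string.
Starting from "garnet": after the first operation, "trngea"; after the second, "geatrn".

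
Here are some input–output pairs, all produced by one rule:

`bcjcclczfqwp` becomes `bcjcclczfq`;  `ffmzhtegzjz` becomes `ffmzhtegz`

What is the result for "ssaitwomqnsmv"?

ssaitwomqns

The pattern: delete the last 2 characters.
For "ssaitwomqnsmv" the result is "ssaitwomqns".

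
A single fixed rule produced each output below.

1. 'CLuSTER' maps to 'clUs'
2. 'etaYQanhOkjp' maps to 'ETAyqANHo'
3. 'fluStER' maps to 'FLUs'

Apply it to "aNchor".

Each output is the input with this applied: delete the last 3 characters, then flip the case of every letter.
On "aNchor" that produces "AnC".

AnC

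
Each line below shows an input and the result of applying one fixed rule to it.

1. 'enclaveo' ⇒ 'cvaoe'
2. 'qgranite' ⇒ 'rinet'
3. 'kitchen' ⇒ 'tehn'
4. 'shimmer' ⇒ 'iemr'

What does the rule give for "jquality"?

uilyt

Looking at the pairs, the operation is to swap each adjacent pair of characters (1↔2, 3↔4, ...), then delete the first 3 characters.
For "jquality", step one produces "qjauilyt"; step two turns that into "uilyt".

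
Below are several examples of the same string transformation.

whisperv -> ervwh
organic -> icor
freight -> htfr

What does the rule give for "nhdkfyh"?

The pattern: move the first 2 characters to the end (rotate left by 2), then delete the first 3 characters.
For "nhdkfyh", step one produces "dkfyhnh"; step two turns that into "yhnh".

yhnh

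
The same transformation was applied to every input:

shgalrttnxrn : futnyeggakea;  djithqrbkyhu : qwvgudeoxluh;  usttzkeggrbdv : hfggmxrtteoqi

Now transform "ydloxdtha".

lqybkqgun

Looking at the pairs, the operation is to shift every letter 13 places forward in the alphabet (wrapping around) — i.e. ROT13.
Applying that to "ydloxdtha" gives "lqybkqgun".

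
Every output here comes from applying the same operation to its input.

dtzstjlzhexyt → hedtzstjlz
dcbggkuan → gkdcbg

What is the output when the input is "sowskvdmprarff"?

The transformation: delete the last 3 characters, then move the last 2 characters to the front (rotate right by 2).
So "sowskvdmprarff" becomes "rasowskvdmp".

rasowskvdmp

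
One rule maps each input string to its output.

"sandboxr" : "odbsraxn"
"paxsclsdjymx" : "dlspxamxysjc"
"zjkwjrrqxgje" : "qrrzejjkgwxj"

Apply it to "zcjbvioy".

ibvzycoj

In each case the input is transformed by: take characters alternately from the front and the back (1st, last, 2nd, 2nd-last, ...), then move the last 3 characters to the front (rotate right by 3).
Working it through for "zcjbvioy": intermediate "zycojibv", final "ibvzycoj".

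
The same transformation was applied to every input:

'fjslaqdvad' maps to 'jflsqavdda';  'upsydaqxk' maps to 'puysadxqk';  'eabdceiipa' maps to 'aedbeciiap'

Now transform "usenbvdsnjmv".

sunevbsdjnvm

Each output is the input with this applied: swap each adjacent pair of characters (1↔2, 3↔4, ...).
So "usenbvdsnjmv" becomes "sunevbsdjnvm".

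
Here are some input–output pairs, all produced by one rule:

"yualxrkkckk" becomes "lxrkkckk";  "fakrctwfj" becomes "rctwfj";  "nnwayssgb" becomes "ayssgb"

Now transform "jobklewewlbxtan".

The pattern: delete the first 3 characters.
So "jobklewewlbxtan" becomes "klewewlbxtan".

klewewlbxtan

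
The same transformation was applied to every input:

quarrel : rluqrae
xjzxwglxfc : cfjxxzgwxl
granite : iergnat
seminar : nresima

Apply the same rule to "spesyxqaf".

qfpssexya

Rule — swap each adjacent pair of characters (1↔2, 3↔4, ...), then move the last 2 characters to the front (rotate right by 2).
For "spesyxqaf", step one produces "pssexyaqf"; step two turns that into "qfpssexya".
(Check on "seminar": → "esimanr" → "nresima" ✓)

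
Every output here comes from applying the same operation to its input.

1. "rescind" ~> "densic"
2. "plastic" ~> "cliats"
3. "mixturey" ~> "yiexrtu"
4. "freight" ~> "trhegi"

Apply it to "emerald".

The rule is to take characters alternately from the front and the back (1st, last, 2nd, 2nd-last, ...), then delete the first character.
Working it through for "emerald": intermediate "edmlear", final "dmlear".

dmlear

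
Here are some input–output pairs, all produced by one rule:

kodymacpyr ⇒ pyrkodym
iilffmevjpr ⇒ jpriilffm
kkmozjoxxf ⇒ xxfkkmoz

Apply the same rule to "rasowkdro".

droraso

In each case the input is transformed by: move the last 3 characters to the front (rotate right by 3), then delete the last 2 characters.
On "rasowkdro": the first step gives "drorasowk", and the second then gives "droraso".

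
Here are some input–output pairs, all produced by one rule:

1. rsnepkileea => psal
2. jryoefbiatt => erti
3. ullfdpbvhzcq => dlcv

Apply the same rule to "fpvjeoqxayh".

ephx

The pattern: keep one character in every 3, starting at position 2 (positions 2nd, 5th, 8th, ...), then swap each adjacent pair of characters (1↔2, 3↔4, ...).
For "fpvjeoqxayh", step one produces "pexh"; step two turns that into "ephx".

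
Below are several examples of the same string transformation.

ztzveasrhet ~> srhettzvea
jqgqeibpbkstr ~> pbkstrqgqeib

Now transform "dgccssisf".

Each output is the input with this applied: delete the first character, then swap the front and back halves of the string.
For "dgccssisf", step one produces "gccssisf"; step two turns that into "sisfgccs".

sisfgccs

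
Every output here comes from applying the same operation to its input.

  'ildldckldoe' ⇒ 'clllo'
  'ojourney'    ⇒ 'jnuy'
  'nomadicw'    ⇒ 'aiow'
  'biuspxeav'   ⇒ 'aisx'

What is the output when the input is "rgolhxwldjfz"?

gjllxz

Each output is the input with this applied: keep every other character starting from the second (positions 2nd, 4th, 6th, ...), then sort the characters into alphabetical order.
On "rgolhxwldjfz" that produces "gjllxz".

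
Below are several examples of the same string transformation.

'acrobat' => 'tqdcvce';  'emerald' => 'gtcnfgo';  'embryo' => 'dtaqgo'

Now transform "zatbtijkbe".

Looking at the pairs, the operation is to move the first 2 characters to the end (rotate left by 2), then shift every letter 2 places forward in the alphabet (wrapping around).
"zatbtijkbe" → "tbtijkbeza" → "vdvklmdgbc".

vdvklmdgbc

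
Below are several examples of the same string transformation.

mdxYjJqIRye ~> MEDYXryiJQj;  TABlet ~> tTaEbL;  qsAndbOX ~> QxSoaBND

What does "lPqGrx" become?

LXpRQg

Each output is the input with this applied: flip the case of every letter, then take characters alternately from the front and the back (1st, last, 2nd, 2nd-last, ...).
"lPqGrx" → "LpQgRX" → "LXpRQg".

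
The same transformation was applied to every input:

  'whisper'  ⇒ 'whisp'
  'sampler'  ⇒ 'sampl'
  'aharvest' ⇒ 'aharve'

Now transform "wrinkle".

What's happening: delete the last 2 characters.
So "wrinkle" becomes "wrink".

wrink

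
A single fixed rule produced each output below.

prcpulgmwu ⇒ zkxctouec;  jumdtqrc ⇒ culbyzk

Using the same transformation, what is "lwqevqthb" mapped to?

What's happening: delete the first character, then shift every letter 8 places forward in the alphabet (wrapping around).
Starting from "lwqevqthb": after the first operation, "wqevqthb"; after the second, "eymdybpj".

eymdybpj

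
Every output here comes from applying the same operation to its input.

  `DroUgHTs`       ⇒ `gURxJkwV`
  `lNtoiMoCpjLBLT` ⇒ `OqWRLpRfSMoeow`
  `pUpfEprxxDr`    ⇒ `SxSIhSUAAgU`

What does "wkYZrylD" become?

ZNbcUBOg

Looking at the pairs, the operation is to flip the case of every letter, then shift every letter 3 places forward in the alphabet (wrapping around).
Applying both steps to "wkYZrylD": "WKyzRYLd", then "ZNbcUBOg".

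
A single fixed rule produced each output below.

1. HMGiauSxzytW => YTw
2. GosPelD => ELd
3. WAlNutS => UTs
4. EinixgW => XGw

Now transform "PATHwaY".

WAy

Rule — flip the case of every letter, then keep only the last 3 characters.
Working it through for "PATHwaY": intermediate "pathWAy", final "WAy".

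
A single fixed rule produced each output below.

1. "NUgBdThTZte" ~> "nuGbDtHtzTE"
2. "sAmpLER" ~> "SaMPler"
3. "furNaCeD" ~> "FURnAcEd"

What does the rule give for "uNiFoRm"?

UnIfOrM

In each case the input is transformed by: flip the case of every letter.
"uNiFoRm" → "UnIfOrM".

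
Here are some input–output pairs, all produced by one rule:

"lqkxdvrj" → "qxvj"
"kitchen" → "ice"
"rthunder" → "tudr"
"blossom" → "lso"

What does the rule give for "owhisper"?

wipr

The rule is to keep every other character starting from the second (positions 2nd, 4th, 6th, ...).
Doing the same to "owhisper": "wipr".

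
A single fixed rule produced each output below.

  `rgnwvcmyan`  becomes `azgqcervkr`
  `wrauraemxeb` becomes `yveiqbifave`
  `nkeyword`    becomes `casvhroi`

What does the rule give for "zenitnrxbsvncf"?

mxrvbfwzrgjdir

Rule — shift every letter 4 places forward in the alphabet (wrapping around), then move the first 3 characters to the end (rotate left by 3).
For "zenitnrxbsvncf", step one produces "dirmxrvbfwzrgj"; step two turns that into "mxrvbfwzrgjdir".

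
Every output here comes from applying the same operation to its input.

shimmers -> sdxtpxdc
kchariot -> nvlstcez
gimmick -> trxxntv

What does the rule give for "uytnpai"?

jfyelat

The transformation: shift every letter 11 places forward in the alphabet (wrapping around), then swap each adjacent pair of characters (1↔2, 3↔4, ...).
On "uytnpai": the first step gives "fjeyalt", and the second then gives "jfyelat".
(Check on "gimmick": → "rtxxtnv" → "trxxntv" ✓)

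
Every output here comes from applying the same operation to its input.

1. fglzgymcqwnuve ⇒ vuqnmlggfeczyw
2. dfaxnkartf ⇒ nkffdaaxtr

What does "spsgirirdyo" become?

The rule is to sort the characters into reverse alphabetical order, then move the first 3 characters to the end (rotate left by 3).
On "spsgirirdyo": the first step gives "yssrrpoiigd", and the second then gives "rrpoiigdyss".
(Check on "dfaxnkartf": → "xtrnkffdaa" → "nkffdaaxtr" ✓)

rrpoiigdyss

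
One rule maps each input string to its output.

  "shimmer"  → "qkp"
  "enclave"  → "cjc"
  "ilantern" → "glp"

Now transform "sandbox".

qbv

The transformation: keep one character in every 3, starting at position 1 (positions 1st, 4th, 7th, ...), then shift every letter 2 places backward in the alphabet (wrapping around).
Doing the same to "sandbox": "qbv".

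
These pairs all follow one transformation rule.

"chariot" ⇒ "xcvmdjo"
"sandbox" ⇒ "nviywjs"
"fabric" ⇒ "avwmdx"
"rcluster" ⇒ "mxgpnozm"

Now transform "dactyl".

Rule — shift every letter 5 places backward in the alphabet (wrapping around).
On "dactyl" that produces "yvxotg".

yvxotg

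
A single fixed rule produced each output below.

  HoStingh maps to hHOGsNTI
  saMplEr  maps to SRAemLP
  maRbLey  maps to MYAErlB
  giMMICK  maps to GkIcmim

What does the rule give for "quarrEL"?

QlUeARR

What's happening: take characters alternately from the front and the back (1st, last, 2nd, 2nd-last, ...), then flip the case of every letter.
Doing the same to "quarrEL": "QlUeARR".
(Check on "maRbLey": → "myaeRLb" → "MYAErlB" ✓)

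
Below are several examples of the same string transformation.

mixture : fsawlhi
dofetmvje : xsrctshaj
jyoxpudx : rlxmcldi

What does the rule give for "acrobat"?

The pattern: move the last 2 characters to the front (rotate right by 2), then shift every letter 12 places backward in the alphabet (wrapping around).
For "acrobat", step one produces "atacrob"; step two turns that into "ohoqfcp".

ohoqfcp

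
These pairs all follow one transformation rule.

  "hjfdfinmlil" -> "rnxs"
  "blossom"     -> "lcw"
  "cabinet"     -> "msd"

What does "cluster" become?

mcb

Each output is the input with this applied: shift every letter 10 places forward in the alphabet (wrapping around), then keep one character in every 3, starting at position 1 (positions 1st, 4th, 7th, ...).
Applying that to "cluster" gives "mcb".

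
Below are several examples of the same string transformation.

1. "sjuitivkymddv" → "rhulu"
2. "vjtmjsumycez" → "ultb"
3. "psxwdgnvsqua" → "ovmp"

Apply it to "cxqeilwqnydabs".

bdvxa

The transformation: shift every letter 1 place backward in the alphabet (wrapping around), then keep one character in every 3, starting at position 1 (positions 1st, 4th, 7th, ...).
Applying both steps to "cxqeilwqnydabs": "bwpdhkvpmxczar", then "bdvxa".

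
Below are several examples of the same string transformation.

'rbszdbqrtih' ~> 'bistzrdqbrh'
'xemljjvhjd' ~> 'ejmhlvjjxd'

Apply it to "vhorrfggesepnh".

hnoprersfeggvh

The transformation: take characters alternately from the front and the back (1st, last, 2nd, 2nd-last, ...), then move the first 2 characters to the end (rotate left by 2).
Applying both steps to "vhorrfggesepnh": "vhhnoprersfegg", then "hnoprersfeggvh".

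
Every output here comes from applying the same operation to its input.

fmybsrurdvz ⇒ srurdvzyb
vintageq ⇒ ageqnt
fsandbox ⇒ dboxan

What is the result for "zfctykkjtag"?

ykkjtagct

Rule — delete the first 2 characters, then move the first 2 characters to the end (rotate left by 2).
Starting from "zfctykkjtag": after the first operation, "ctykkjtag"; after the second, "ykkjtagct".
(Check on "vintageq": → "ntageq" → "ageqnt" ✓)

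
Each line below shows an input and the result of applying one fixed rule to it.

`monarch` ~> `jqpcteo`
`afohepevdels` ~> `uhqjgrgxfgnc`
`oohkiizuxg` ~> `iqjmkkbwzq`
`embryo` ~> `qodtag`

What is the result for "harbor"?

The rule is to shift every letter 2 places forward in the alphabet (wrapping around), then swap the first and last characters.
Applying both steps to "harbor": "jctdqt", then "tctdqj".

tctdqj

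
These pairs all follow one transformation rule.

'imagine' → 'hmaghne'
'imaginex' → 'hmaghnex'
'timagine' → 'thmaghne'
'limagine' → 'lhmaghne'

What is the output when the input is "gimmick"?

ghmmhck

What's happening: replace every "i" with "h".
Applying that to "gimmick" gives "ghmmhck".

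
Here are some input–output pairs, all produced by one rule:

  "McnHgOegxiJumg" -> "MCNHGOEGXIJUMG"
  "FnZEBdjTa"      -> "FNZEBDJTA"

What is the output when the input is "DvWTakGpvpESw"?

The pattern: convert every letter to uppercase.
On "DvWTakGpvpESw" that produces "DVWTAKGPVPESW".

DVWTAKGPVPESW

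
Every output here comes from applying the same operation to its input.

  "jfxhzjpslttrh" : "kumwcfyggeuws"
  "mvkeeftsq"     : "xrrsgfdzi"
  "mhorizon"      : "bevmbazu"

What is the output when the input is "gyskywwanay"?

fxljjnanltl

Rule — move the first 2 characters to the end (rotate left by 2), then shift every letter 13 places forward in the alphabet (wrapping around) — i.e. ROT13.
Applying both steps to "gyskywwanay": "skywwanaygy", then "fxljjnanltl".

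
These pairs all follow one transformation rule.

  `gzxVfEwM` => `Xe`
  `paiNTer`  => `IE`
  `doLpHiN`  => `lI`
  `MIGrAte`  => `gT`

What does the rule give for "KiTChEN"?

Rule — flip the case of every letter, then keep one character in every 3, starting at position 3 (positions 3rd, 6th, 9th, ...).
So "KiTChEN" becomes "te".
(Check on "gzxVfEwM": → "GZXvFeWm" → "Xe" ✓)

te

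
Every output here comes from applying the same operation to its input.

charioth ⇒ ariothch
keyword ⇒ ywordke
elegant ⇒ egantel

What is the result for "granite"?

anitegr

In each case the input is transformed by: move the first 2 characters to the end (rotate left by 2).
For "granite" the result is "anitegr".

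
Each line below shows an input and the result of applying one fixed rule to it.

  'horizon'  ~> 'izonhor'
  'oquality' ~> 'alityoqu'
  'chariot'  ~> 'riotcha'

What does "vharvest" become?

rvestvha

The transformation: move the first 3 characters to the end (rotate left by 3).
Applying that to "vharvest" gives "rvestvha".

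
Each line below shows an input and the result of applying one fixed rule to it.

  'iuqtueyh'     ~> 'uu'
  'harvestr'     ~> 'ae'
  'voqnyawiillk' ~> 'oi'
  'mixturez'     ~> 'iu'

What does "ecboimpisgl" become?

ii

The pattern: keep one character in every 3, starting at position 2 (positions 2nd, 5th, 8th, ...), then keep only the vowels.
Working it through for "ecboimpisgl": intermediate "ciil", final "ii".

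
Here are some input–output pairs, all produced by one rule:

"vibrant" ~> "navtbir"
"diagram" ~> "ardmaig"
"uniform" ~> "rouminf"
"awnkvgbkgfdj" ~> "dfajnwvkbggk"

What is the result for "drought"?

hgdtoru

Rule — move the last 3 characters to the front (rotate right by 3), then swap each adjacent pair of characters (1↔2, 3↔4, ...).
On "drought" that produces "hgdtoru".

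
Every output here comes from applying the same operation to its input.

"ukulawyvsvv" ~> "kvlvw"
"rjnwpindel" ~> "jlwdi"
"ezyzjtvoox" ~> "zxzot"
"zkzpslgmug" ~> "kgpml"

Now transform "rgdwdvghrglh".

ghwgvh

Looking at the pairs, the operation is to keep every other character starting from the second (positions 2nd, 4th, 6th, ...), then take characters alternately from the front and the back (1st, last, 2nd, 2nd-last, ...).
Applying both steps to "rgdwdvghrglh": "gwvhgh", then "ghwgvh".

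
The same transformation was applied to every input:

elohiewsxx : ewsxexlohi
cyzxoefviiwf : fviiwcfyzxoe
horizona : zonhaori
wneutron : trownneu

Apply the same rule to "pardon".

Each output is the input with this applied: swap the first and last characters, then swap the front and back halves of the string.
Applying that to "pardon" gives "dopnar".

dopnar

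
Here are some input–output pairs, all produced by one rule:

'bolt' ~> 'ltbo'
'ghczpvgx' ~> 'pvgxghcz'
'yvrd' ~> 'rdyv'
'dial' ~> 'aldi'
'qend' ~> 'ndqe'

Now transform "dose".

sedo

Looking at the pairs, the operation is to swap the front and back halves of the string.
On "dose" that produces "sedo".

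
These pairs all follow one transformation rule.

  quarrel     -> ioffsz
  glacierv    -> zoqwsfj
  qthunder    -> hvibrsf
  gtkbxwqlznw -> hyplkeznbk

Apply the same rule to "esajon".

The pattern: delete the first character, then shift every letter 12 places backward in the alphabet (wrapping around).
For "esajon", step one produces "sajon"; step two turns that into "goxcb".
(Check on "qthunder": → "thunder" → "hvibrsf" ✓)

goxcb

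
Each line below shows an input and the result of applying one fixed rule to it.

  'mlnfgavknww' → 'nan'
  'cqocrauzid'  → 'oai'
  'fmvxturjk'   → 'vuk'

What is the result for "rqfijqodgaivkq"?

fqgv

Rule — keep one character in every 3, starting at position 3 (positions 3rd, 6th, 9th, ...).
"rqfijqodgaivkq" → "fqgv".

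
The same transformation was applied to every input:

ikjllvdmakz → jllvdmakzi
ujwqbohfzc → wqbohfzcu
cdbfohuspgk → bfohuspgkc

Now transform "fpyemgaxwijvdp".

yemgaxwijvdpf

Looking at the pairs, the operation is to move the first 2 characters to the end (rotate left by 2), then delete the last character.
Applying both steps to "fpyemgaxwijvdp": "yemgaxwijvdpfp", then "yemgaxwijvdpf".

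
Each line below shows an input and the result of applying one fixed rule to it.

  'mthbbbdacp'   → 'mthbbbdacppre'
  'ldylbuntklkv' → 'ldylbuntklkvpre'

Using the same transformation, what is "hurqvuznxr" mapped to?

hurqvuznxrpre

Looking at the pairs, the operation is to append "pre".
"hurqvuznxr" → "hurqvuznxrpre".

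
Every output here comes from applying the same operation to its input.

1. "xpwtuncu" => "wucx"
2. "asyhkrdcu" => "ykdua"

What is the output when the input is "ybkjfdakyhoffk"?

kfayofy

Each output is the input with this applied: keep every other character starting from the first (positions 1st, 3rd, 5th, ...), then move the first character to the end.
For "ybkjfdakyhoffk", step one produces "ykfayof"; step two turns that into "kfayofy".
(Check on "xpwtuncu": → "xwuc" → "wucx" ✓)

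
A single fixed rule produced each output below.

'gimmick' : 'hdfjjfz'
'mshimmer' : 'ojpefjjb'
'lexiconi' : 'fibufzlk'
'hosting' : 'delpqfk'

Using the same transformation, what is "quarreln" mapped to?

knrxoobi

What's happening: move the last character to the front, then shift every letter 3 places backward in the alphabet (wrapping around).
Applying both steps to "quarreln": "nquarrel", then "knrxoobi".
(Check on "gimmick": → "kgimmic" → "hdfjjfz" ✓)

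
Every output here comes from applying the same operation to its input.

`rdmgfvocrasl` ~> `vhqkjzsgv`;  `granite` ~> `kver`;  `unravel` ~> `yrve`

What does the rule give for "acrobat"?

The pattern: shift every letter 4 places forward in the alphabet (wrapping around), then delete the last 3 characters.
For "acrobat", step one produces "egvsfex"; step two turns that into "egvs".

egvs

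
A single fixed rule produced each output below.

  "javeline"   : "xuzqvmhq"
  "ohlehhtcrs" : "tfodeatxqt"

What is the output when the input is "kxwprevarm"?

Rule — swap the front and back halves of the string, then shift every letter 12 places forward in the alphabet (wrapping around).
Working it through for "kxwprevarm": intermediate "evarmkxwpr", final "qhmdywjibd".

qhmdywjibd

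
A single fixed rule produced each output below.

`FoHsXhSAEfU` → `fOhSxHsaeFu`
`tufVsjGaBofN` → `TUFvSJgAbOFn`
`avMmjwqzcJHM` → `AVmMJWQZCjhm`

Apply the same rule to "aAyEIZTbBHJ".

In each case the input is transformed by: flip the case of every letter.
So "aAyEIZTbBHJ" becomes "AaYeiztBbhj".

AaYeiztBbhj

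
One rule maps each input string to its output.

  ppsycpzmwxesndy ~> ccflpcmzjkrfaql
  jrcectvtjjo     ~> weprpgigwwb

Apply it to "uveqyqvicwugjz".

The pattern: shift every letter 13 places forward in the alphabet (wrapping around) — i.e. ROT13.
Applying that to "uveqyqvicwugjz" gives "hirdldivpjhtwm".

hirdldivpjhtwm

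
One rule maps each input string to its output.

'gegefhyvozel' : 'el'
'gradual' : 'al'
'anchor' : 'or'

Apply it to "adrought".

In each case the input is transformed by: keep only the last 2 characters.
On "adrought" that produces "ht".

ht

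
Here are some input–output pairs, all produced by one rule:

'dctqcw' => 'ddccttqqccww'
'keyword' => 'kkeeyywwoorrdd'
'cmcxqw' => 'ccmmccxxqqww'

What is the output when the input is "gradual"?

In each case the input is transformed by: double every character.
"gradual" → "ggrraadduuaall".

ggrraadduuaall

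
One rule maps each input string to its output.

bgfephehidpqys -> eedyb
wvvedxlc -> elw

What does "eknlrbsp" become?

lse

What's happening: keep one character in every 3, starting at position 1 (positions 1st, 4th, 7th, ...), then move the first character to the end.
Applying both steps to "eknlrbsp": "els", then "lse".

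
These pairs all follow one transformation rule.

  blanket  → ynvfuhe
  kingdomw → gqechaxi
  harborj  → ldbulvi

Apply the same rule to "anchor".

The transformation: move the last 2 characters to the front (rotate right by 2), then shift every letter 6 places backward in the alphabet (wrapping around).
Working it through for "anchor": intermediate "oranch", final "iluhwb".

iluhwb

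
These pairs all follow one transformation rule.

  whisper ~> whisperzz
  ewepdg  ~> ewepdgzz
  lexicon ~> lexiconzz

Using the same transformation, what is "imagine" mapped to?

imaginezz

Looking at the pairs, the operation is to append "zz".
"imagine" → "imaginezz".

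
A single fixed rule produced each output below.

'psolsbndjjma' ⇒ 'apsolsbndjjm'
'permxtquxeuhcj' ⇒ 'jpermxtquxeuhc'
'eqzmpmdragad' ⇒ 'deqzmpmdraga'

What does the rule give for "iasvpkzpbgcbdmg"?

giasvpkzpbgcbdm

The pattern: move the last character to the front.
For "iasvpkzpbgcbdmg" the result is "giasvpkzpbgcbdm".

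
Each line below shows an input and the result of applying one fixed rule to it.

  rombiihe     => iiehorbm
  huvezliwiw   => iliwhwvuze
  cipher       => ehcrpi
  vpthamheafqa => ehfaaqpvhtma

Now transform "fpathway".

whyapfta

In each case the input is transformed by: swap the front and back halves of the string, then swap each adjacent pair of characters (1↔2, 3↔4, ...).
Applying that to "fpathway" gives "whyapfta".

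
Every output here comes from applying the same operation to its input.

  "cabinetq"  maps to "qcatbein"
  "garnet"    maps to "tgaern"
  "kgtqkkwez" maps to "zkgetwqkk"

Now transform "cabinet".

tcaebni

Each output is the input with this applied: swap the first and last characters, then take characters alternately from the front and the back (1st, last, 2nd, 2nd-last, ...).
On "cabinet": the first step gives "tabinec", and the second then gives "tcaebni".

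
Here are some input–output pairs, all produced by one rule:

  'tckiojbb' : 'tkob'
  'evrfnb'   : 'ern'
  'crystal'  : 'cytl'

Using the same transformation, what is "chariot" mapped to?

Each output is the input with this applied: keep every other character starting from the first (positions 1st, 3rd, 5th, ...).
So "chariot" becomes "cait".

cait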